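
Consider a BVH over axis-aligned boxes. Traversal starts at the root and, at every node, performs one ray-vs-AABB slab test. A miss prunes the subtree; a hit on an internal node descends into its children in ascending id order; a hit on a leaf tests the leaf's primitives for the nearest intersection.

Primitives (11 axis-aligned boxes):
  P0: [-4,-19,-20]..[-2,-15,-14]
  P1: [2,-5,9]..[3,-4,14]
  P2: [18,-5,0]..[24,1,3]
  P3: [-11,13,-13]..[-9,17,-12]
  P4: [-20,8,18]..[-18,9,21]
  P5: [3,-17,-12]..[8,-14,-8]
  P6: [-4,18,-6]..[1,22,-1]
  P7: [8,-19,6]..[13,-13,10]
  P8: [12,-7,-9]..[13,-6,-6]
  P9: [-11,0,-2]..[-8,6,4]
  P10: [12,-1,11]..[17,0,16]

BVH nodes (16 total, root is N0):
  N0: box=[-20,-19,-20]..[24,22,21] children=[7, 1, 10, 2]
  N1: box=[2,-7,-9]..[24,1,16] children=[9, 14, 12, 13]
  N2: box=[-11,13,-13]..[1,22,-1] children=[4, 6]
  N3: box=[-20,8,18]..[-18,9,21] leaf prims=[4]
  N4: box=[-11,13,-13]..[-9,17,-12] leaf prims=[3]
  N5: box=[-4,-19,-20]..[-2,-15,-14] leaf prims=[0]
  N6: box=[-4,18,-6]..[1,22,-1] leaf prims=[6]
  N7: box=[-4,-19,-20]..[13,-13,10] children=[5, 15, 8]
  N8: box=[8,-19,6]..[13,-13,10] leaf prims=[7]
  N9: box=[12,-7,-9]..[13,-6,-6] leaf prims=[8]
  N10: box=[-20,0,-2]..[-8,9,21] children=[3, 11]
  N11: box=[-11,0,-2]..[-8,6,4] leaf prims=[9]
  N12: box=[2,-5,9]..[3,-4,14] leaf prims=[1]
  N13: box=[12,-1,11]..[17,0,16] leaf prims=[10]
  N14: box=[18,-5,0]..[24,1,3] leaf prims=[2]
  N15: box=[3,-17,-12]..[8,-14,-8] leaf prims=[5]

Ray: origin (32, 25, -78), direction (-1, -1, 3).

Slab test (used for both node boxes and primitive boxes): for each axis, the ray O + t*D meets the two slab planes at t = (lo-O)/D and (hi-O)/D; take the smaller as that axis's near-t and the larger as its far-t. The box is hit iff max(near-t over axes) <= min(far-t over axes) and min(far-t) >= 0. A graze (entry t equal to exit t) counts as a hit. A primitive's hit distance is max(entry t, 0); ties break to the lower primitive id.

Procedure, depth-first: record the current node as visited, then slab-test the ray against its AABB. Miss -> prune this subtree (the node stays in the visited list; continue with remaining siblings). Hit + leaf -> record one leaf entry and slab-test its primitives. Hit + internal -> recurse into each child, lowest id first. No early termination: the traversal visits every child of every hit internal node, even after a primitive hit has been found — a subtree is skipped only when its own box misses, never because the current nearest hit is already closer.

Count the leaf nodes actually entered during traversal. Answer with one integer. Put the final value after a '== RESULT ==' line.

Trace the traversal:
N0 x:[8,52] y:[3,44] z:[58/3,33] -> hit [58/3,33], descend [1, 2, 7, 10]
  N1 x:[8,30] y:[24,32] z:[23,94/3] -> hit [24,30], descend [9, 12, 13, 14]
    N9 x:[19,20] y:[31,32] z:[23,24] -> miss, prune
    N12 x:[29,30] y:[29,30] z:[29,92/3] -> hit [29,30] leaf, test {P1@t=29}
    N13 x:[15,20] y:[25,26] z:[89/3,94/3] -> miss, prune
    N14 x:[8,14] y:[24,30] z:[26,27] -> miss, prune
  N2 x:[31,43] y:[3,12] z:[65/3,77/3] -> miss, prune
  N7 x:[19,36] y:[38,44] z:[58/3,88/3] -> miss, prune
  N10 x:[40,52] y:[16,25] z:[76/3,33] -> miss, prune

Visited [0, 1, 9, 12, 13, 14, 2, 7, 10]. Tests: 9 box, 1 leaf. Nearest: P1.

== RESULT ==
1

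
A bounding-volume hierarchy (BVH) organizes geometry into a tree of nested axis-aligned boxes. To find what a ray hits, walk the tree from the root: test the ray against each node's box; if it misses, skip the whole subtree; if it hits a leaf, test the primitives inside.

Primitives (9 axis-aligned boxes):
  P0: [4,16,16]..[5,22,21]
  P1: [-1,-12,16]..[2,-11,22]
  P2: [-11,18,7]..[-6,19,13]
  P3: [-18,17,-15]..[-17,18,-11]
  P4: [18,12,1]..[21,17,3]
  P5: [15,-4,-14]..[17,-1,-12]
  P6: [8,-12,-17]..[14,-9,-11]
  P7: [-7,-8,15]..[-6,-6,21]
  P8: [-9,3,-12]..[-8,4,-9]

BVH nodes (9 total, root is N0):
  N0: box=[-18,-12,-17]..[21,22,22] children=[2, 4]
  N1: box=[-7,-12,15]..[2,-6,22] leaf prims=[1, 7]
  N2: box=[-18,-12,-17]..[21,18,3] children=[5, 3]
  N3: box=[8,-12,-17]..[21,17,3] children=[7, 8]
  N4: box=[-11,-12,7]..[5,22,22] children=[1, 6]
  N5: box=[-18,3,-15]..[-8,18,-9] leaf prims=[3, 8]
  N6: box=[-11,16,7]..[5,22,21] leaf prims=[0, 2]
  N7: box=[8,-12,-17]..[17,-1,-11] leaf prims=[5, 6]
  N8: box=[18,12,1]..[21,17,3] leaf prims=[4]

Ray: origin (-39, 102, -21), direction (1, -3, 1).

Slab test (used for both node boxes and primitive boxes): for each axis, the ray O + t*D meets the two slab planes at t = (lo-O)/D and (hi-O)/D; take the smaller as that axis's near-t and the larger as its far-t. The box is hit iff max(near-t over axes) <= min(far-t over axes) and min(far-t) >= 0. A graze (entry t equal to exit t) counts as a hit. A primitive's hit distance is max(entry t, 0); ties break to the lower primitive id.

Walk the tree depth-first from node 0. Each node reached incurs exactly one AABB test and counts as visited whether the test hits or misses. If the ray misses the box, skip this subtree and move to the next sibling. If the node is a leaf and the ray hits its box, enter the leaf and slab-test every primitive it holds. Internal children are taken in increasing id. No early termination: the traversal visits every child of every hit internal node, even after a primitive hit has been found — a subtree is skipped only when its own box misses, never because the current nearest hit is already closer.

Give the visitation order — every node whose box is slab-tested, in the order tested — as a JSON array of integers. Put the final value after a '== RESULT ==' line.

Trace the traversal:
N0 x:[21,60] y:[80/3,38] z:[4,43] -> hit [80/3,38], descend [2, 4]
  N2 x:[21,60] y:[28,38] z:[4,24] -> miss, prune
  N4 x:[28,44] y:[80/3,38] z:[28,43] -> hit [28,38], descend [1, 6]
    N1 x:[32,41] y:[36,38] z:[36,43] -> hit [36,38] leaf, test {P1@t=38, P7(miss)}
    N6 x:[28,44] y:[80/3,86/3] z:[28,42] -> hit [28,86/3] leaf, test {P0(miss), P2@t=28}

5 AABB tests over nodes [0, 2, 4, 1, 6]; 2 leaves entered; closest P2.

== RESULT ==
[0, 2, 4, 1, 6]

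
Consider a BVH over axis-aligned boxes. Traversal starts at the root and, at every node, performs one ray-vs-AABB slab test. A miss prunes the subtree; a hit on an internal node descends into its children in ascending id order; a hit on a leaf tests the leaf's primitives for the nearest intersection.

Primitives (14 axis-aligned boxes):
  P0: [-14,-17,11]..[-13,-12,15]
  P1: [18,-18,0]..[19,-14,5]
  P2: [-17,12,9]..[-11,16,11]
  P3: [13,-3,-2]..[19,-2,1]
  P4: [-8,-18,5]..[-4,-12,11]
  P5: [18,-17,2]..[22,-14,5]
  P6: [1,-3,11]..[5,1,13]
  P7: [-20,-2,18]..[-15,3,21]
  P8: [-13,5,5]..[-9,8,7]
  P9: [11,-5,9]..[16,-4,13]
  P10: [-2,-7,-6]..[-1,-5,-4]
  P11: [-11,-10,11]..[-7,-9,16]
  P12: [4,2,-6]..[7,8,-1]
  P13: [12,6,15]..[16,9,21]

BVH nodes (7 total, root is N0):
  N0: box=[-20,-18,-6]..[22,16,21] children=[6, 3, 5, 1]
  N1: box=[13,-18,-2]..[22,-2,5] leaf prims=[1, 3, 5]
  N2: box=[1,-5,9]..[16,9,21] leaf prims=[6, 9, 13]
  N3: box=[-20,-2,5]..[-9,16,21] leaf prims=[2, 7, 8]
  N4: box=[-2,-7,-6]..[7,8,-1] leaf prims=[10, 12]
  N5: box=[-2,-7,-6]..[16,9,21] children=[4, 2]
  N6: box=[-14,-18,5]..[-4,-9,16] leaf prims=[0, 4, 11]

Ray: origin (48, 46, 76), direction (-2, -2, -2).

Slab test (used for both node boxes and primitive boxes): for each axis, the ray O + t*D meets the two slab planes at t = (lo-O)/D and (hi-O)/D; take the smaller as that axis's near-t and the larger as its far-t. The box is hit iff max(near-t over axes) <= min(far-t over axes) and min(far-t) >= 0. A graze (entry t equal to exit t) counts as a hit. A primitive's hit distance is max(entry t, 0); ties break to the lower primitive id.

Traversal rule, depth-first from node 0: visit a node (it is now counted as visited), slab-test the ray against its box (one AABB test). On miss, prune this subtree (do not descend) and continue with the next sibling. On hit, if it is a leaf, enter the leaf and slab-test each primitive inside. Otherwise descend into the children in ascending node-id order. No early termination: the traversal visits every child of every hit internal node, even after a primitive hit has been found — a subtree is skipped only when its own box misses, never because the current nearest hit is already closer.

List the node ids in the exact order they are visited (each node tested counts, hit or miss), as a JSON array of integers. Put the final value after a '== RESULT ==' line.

Walk:
N0 x:[13,34] y:[15,32] z:[55/2,41] -> hit [55/2,32], descend [1, 3, 5, 6]
  N1 x:[13,35/2] y:[24,32] z:[71/2,39] -> miss, prune
  N3 x:[57/2,34] y:[15,24] z:[55/2,71/2] -> miss, prune
  N5 x:[16,25] y:[37/2,53/2] z:[55/2,41] -> miss, prune
  N6 x:[26,31] y:[55/2,32] z:[30,71/2] -> hit [30,31] leaf, test {P0@t=61/2, P4(miss), P11(miss)}

order=[0, 1, 3, 5, 6]  |boxes|=5  |leaves|=1  hit=P0

== RESULT ==
[0, 1, 3, 5, 6]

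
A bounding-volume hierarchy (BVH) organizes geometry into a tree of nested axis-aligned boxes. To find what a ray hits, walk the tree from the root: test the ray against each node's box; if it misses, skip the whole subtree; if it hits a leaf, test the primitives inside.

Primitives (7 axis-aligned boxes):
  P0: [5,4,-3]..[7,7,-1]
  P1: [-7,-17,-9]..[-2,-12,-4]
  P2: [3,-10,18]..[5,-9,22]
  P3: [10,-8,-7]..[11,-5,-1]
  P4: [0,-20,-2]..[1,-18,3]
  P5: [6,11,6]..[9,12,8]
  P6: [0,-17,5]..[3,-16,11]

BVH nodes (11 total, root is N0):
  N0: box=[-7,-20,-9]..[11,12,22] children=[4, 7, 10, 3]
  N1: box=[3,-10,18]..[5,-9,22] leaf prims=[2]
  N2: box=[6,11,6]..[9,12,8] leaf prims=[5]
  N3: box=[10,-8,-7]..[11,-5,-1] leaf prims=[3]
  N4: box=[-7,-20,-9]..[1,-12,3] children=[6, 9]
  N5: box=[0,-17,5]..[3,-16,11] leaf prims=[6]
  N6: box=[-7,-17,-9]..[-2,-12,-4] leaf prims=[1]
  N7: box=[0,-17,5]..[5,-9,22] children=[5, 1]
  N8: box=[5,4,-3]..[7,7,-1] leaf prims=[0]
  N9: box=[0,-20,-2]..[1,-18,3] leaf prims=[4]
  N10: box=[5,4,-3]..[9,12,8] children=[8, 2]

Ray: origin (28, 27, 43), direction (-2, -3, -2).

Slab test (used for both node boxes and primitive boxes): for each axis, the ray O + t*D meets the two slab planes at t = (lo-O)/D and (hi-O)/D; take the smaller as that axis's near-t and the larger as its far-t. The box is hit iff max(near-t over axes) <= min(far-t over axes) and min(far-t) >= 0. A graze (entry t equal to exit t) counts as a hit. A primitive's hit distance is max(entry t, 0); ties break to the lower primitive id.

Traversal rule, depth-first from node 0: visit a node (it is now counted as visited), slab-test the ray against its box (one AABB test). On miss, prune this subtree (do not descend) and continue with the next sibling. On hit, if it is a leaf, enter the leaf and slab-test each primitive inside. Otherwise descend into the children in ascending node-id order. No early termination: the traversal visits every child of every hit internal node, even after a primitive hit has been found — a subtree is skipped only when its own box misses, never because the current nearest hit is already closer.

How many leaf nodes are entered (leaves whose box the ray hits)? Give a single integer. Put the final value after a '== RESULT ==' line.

Traverse from the root:
N0 x:[17/2,35/2] y:[5,47/3] z:[21/2,26] -> hit [21/2,47/3], descend [3, 4, 7, 10]
  N3 x:[17/2,9] y:[32/3,35/3] z:[22,25] -> miss, prune
  N4 x:[27/2,35/2] y:[13,47/3] z:[20,26] -> miss, prune
  N7 x:[23/2,14] y:[12,44/3] z:[21/2,19] -> hit [12,14], descend [1, 5]
    N1 x:[23/2,25/2] y:[12,37/3] z:[21/2,25/2] -> hit [12,37/3] leaf, test {P2@t=12}
    N5 x:[25/2,14] y:[43/3,44/3] z:[16,19] -> miss, prune
  N10 x:[19/2,23/2] y:[5,23/3] z:[35/2,23] -> miss, prune

7 AABB tests over nodes [0, 3, 4, 7, 1, 5, 10]; 1 leaf entered; closest P2.

== RESULT ==
1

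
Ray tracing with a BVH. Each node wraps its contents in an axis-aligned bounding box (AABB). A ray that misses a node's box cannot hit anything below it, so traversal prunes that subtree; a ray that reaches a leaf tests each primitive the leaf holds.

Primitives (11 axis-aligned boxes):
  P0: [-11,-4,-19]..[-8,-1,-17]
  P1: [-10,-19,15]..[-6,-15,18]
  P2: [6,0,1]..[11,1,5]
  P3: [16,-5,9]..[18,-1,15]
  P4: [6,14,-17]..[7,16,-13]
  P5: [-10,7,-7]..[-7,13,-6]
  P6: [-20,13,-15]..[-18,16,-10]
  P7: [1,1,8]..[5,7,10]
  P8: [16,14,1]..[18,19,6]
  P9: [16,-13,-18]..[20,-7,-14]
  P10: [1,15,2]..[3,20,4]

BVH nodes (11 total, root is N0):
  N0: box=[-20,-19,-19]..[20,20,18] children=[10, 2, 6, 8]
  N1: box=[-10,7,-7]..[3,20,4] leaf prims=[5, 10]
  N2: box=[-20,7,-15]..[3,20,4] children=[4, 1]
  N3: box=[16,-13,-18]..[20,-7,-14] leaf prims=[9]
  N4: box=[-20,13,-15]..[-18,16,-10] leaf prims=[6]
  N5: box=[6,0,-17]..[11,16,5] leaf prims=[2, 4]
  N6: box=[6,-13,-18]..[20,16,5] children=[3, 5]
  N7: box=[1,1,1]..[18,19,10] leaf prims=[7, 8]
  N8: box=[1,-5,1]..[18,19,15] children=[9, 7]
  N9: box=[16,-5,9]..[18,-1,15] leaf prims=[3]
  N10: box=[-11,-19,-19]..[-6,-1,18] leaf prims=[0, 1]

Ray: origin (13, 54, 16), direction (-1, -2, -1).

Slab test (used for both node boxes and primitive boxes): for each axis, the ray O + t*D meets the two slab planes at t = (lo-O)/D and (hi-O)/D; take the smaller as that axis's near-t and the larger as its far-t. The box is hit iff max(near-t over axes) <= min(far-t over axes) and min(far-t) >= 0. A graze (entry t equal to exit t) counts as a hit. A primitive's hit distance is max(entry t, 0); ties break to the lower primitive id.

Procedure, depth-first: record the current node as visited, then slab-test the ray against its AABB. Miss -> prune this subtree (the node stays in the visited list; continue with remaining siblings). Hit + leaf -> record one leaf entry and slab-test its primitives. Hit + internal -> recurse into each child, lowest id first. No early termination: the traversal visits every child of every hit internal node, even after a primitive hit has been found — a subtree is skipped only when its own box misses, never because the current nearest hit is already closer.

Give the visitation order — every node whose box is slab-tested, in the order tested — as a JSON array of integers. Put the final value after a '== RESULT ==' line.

Traverse from the root:
N0 x:[-7,33] y:[17,73/2] z:[-2,35] -> hit [17,33], descend [2, 6, 8, 10]
  N2 x:[10,33] y:[17,47/2] z:[12,31] -> hit [17,47/2], descend [1, 4]
    N1 x:[10,23] y:[17,47/2] z:[12,23] -> hit [17,23] leaf, test {P5@t=22, P10(miss)}
    N4 x:[31,33] y:[19,41/2] z:[26,31] -> miss, prune
  N6 x:[-7,7] y:[19,67/2] z:[11,34] -> miss, prune
  N8 x:[-5,12] y:[35/2,59/2] z:[1,15] -> miss, prune
  N10 x:[19,24] y:[55/2,73/2] z:[-2,35] -> miss, prune

Visited [0, 2, 1, 4, 6, 8, 10]. Tests: 7 box, 1 leaf. Nearest: P5.

== RESULT ==
[0, 2, 1, 4, 6, 8, 10]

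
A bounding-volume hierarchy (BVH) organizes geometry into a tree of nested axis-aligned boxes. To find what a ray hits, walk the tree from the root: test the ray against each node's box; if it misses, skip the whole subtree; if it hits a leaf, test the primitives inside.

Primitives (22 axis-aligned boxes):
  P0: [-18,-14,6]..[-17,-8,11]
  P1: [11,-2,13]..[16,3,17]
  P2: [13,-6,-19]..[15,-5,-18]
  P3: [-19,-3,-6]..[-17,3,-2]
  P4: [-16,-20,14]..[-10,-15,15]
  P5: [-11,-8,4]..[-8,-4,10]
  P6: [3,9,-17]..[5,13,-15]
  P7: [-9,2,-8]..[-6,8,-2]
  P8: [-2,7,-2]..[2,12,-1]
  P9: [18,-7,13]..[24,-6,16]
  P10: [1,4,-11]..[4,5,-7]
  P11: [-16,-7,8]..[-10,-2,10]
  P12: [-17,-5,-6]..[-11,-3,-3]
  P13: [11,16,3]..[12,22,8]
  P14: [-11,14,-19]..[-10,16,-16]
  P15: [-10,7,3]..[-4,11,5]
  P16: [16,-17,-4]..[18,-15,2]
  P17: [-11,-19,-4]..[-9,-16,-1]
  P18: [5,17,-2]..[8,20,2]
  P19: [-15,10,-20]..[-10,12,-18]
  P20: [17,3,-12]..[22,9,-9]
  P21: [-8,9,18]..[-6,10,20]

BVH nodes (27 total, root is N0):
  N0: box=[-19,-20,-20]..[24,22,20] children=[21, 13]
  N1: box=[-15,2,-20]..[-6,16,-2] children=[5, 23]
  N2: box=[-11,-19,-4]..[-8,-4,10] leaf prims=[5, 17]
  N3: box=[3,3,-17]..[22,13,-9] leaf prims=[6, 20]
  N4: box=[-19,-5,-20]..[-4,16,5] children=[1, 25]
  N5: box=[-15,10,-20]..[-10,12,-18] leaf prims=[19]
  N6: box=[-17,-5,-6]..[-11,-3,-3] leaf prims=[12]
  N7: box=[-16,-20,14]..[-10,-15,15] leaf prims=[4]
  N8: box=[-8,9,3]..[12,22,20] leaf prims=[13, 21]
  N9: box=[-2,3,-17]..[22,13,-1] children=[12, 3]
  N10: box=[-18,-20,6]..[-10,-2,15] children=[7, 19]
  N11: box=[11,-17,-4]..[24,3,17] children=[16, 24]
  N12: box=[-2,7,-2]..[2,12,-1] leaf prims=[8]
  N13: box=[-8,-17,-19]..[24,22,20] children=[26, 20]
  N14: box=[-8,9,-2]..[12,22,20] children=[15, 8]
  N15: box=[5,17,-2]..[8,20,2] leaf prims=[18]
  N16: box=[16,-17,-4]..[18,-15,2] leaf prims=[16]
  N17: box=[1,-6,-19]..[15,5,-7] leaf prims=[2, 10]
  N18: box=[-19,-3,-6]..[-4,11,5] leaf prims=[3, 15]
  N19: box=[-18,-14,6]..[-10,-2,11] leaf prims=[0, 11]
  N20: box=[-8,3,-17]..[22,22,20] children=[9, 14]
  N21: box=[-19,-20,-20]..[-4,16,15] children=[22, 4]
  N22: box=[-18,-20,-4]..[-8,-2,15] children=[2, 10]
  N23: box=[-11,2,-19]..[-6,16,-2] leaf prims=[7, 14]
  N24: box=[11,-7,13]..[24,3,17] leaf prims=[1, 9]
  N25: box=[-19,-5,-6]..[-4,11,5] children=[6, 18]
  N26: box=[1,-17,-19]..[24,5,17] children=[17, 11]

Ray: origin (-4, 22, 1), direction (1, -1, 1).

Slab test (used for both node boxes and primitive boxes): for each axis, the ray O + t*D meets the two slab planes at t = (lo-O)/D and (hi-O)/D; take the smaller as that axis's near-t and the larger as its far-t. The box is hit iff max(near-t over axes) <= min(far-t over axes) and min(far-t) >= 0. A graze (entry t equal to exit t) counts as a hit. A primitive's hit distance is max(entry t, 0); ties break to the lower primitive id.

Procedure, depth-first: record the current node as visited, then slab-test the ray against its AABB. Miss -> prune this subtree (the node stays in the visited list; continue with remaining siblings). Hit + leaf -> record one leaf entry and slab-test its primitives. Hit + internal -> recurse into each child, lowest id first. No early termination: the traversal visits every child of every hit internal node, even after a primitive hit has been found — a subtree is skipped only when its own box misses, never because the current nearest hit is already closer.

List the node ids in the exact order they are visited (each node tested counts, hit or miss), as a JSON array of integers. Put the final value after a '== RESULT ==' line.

Traverse from the root:
N0 x:[-15,28] y:[0,42] z:[-21,19] -> hit [0,19], descend [13, 21]
  N13 x:[-4,28] y:[0,39] z:[-20,19] -> hit [0,19], descend [20, 26]
    N20 x:[-4,26] y:[0,19] z:[-18,19] -> hit [0,19], descend [9, 14]
      N9 x:[2,26] y:[9,19] z:[-18,-2] -> miss, prune
      N14 x:[-4,16] y:[0,13] z:[-3,19] -> hit [0,13], descend [8, 15]
        N8 x:[-4,16] y:[0,13] z:[2,19] -> hit [2,13] leaf, test {P13(miss), P21(miss)}
        N15 x:[9,12] y:[2,5] z:[-3,1] -> miss, prune
    N26 x:[5,28] y:[17,39] z:[-20,16] -> miss, prune
  N21 x:[-15,0] y:[6,42] z:[-21,14] -> miss, prune

order=[0, 13, 20, 9, 14, 8, 15, 26, 21]  |boxes|=9  |leaves|=1  hit=miss

== RESULT ==
[0, 13, 20, 9, 14, 8, 15, 26, 21]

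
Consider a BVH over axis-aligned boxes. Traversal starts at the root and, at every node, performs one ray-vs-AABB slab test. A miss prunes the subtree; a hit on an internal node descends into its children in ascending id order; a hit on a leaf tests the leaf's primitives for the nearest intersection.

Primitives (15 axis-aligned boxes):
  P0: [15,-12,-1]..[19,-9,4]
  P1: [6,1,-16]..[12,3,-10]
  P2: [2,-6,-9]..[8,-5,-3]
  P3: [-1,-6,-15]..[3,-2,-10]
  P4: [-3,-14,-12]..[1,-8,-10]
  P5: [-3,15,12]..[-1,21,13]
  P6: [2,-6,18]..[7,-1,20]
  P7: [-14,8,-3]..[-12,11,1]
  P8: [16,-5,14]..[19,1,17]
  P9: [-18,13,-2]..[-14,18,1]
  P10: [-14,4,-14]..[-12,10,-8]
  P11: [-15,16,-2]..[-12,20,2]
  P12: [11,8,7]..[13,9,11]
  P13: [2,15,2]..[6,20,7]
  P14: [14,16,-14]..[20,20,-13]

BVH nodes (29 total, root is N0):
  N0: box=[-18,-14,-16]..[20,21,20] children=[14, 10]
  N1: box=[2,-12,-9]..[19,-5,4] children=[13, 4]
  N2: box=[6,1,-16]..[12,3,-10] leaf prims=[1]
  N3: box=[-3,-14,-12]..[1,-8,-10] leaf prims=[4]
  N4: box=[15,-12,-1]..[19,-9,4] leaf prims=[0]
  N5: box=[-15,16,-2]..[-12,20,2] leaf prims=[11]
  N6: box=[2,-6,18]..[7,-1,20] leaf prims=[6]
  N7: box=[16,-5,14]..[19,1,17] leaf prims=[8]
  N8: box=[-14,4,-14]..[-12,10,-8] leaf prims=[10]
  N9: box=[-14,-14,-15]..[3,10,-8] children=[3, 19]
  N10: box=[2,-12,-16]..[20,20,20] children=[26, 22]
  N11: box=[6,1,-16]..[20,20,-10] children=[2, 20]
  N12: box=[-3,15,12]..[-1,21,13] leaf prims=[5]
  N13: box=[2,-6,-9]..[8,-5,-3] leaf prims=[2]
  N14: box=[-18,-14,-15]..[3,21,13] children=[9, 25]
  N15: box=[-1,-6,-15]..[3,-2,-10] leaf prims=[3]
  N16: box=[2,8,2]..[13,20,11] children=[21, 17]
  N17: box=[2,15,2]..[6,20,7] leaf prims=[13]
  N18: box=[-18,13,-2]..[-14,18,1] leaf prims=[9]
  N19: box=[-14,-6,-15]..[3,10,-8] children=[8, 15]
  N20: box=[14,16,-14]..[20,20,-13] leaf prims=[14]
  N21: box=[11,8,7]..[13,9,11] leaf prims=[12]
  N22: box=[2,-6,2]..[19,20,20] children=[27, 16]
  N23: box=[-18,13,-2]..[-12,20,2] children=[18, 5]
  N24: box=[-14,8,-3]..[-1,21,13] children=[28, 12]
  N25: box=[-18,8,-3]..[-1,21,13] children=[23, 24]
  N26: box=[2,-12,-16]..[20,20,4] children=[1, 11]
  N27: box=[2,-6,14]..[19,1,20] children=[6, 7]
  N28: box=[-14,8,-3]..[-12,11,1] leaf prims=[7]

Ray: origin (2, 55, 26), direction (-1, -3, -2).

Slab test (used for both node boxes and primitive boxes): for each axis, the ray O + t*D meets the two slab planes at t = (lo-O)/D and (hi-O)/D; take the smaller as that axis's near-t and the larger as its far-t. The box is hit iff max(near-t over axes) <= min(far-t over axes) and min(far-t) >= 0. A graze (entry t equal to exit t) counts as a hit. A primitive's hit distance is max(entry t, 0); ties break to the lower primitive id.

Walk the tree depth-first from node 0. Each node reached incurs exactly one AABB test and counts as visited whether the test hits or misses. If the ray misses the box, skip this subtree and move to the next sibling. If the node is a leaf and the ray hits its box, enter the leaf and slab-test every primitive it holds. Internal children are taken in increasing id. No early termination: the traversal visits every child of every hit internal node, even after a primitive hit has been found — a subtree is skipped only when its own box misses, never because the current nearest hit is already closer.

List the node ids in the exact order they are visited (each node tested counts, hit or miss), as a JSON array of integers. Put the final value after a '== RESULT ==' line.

Traverse from the root:
N0 x:[-18,20] y:[34/3,23] z:[3,21] -> hit [34/3,20], descend [10, 14]
  N10 x:[-18,0] y:[35/3,67/3] z:[3,21] -> miss, prune
  N14 x:[-1,20] y:[34/3,23] z:[13/2,41/2] -> hit [34/3,20], descend [9, 25]
    N9 x:[-1,16] y:[15,23] z:[17,41/2] -> miss, prune
    N25 x:[3,20] y:[34/3,47/3] z:[13/2,29/2] -> hit [34/3,29/2], descend [23, 24]
      N23 x:[14,20] y:[35/3,14] z:[12,14] -> hit [14,14], descend [5, 18]
        N5 x:[14,17] y:[35/3,13] z:[12,14] -> miss, prune
        N18 x:[16,20] y:[37/3,14] z:[25/2,14] -> miss, prune
      N24 x:[3,16] y:[34/3,47/3] z:[13/2,29/2] -> hit [34/3,29/2], descend [12, 28]
        N12 x:[3,5] y:[34/3,40/3] z:[13/2,7] -> miss, prune
        N28 x:[14,16] y:[44/3,47/3] z:[25/2,29/2] -> miss, prune

11 AABB tests over nodes [0, 10, 14, 9, 25, 23, 5, 18, 24, 12, 28]; 0 leaves entered; closest miss.

== RESULT ==
[0, 10, 14, 9, 25, 23, 5, 18, 24, 12, 28]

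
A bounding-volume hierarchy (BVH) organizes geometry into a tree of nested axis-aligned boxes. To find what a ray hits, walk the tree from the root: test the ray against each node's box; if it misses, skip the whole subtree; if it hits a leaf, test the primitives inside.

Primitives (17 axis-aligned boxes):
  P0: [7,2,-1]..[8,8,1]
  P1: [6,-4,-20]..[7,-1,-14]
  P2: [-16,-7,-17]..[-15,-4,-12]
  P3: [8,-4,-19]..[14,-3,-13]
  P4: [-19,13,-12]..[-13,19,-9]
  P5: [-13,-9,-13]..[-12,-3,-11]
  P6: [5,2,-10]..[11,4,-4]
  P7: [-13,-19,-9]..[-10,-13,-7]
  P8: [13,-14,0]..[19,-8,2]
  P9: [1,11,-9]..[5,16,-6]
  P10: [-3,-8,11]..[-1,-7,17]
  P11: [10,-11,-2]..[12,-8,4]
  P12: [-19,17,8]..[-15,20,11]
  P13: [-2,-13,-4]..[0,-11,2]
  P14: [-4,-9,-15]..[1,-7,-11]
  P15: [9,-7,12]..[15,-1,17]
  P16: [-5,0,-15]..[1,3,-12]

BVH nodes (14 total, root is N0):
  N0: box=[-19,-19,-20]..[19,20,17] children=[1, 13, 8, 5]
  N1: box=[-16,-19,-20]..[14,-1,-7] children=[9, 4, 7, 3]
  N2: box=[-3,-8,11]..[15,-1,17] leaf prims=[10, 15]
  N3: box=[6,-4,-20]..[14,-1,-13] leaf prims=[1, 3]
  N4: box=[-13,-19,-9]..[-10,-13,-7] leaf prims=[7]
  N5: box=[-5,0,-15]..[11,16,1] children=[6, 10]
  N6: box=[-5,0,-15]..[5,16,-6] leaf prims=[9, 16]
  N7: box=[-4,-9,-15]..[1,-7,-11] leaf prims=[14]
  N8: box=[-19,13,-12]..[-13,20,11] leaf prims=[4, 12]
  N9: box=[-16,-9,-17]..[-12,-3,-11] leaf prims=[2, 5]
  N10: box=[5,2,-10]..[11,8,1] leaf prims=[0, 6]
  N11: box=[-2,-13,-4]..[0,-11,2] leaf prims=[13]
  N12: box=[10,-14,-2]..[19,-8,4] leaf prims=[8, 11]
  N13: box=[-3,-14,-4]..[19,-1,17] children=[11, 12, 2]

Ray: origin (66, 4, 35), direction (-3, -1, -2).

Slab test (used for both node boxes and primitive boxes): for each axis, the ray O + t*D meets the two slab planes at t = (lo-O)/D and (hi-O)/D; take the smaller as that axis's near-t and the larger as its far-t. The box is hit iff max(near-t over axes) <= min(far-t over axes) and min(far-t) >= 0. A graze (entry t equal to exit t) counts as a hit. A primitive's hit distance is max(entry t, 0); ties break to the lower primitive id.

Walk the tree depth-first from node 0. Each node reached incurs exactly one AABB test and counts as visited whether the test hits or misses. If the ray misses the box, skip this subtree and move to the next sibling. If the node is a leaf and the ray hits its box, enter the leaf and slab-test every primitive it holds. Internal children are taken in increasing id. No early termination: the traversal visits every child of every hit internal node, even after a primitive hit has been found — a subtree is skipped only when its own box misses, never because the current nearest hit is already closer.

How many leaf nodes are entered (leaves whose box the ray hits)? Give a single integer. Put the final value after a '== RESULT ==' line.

Walk:
N0 x:[47/3,85/3] y:[-16,23] z:[9,55/2] -> hit [47/3,23], descend [1, 5, 8, 13]
  N1 x:[52/3,82/3] y:[5,23] z:[21,55/2] -> hit [21,23], descend [3, 4, 7, 9]
    N3 x:[52/3,20] y:[5,8] z:[24,55/2] -> miss, prune
    N4 x:[76/3,79/3] y:[17,23] z:[21,22] -> miss, prune
    N7 x:[65/3,70/3] y:[11,13] z:[23,25] -> miss, prune
    N9 x:[26,82/3] y:[7,13] z:[23,26] -> miss, prune
  N5 x:[55/3,71/3] y:[-12,4] z:[17,25] -> miss, prune
  N8 x:[79/3,85/3] y:[-16,-9] z:[12,47/2] -> miss, prune
  N13 x:[47/3,23] y:[5,18] z:[9,39/2] -> hit [47/3,18], descend [2, 11, 12]
    N2 x:[17,23] y:[5,12] z:[9,12] -> miss, prune
    N11 x:[22,68/3] y:[15,17] z:[33/2,39/2] -> miss, prune
    N12 x:[47/3,56/3] y:[12,18] z:[31/2,37/2] -> hit [47/3,18] leaf, test {P8@t=33/2, P11(miss)}

Summary -> nodes [0, 1, 3, 4, 7, 9, 5, 8, 13, 2, 11, 12]; box-tests=12; leaf-entries=1; first=P8

== RESULT ==
1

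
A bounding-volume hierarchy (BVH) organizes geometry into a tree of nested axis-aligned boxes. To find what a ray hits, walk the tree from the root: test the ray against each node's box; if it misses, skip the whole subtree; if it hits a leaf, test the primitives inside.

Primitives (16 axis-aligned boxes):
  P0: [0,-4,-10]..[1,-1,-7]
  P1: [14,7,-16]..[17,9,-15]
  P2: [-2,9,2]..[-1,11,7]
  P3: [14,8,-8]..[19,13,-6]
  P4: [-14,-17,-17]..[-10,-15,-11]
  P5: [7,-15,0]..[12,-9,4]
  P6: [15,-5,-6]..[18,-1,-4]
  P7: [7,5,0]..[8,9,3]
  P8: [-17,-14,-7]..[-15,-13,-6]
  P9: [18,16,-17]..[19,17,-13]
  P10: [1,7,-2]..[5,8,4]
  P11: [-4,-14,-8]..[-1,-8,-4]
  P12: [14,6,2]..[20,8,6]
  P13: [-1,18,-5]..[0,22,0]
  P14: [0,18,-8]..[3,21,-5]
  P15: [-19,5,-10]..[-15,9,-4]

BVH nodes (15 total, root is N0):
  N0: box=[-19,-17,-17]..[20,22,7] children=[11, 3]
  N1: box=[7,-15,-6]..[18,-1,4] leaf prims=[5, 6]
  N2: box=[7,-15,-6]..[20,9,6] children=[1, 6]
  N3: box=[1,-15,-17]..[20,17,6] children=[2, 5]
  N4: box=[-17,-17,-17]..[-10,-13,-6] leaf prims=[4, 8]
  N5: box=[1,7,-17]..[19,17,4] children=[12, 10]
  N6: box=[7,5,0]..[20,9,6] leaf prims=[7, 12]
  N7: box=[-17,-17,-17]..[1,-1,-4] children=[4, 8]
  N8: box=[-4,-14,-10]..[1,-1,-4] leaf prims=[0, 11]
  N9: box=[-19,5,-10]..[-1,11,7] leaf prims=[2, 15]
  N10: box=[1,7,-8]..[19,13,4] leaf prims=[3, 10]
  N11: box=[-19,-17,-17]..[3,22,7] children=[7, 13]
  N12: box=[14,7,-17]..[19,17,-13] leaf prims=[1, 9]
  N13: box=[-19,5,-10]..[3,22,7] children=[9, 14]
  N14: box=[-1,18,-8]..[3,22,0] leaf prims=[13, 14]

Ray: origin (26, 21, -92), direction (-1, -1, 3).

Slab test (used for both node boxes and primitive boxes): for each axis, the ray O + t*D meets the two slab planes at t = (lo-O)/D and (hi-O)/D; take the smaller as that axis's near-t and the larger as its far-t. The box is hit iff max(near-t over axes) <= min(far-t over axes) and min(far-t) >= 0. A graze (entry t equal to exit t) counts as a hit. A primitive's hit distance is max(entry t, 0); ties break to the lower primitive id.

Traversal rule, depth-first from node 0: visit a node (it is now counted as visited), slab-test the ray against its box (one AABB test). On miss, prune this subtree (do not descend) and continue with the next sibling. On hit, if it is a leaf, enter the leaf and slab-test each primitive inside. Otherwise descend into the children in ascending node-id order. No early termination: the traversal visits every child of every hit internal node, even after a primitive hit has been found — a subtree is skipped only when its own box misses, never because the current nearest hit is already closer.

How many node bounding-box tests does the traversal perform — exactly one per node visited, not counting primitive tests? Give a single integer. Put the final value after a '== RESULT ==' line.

Traverse from the root:
N0 x:[6,45] y:[-1,38] z:[25,33] -> hit [25,33], descend [3, 11]
  N3 x:[6,25] y:[4,36] z:[25,98/3] -> hit [25,25], descend [2, 5]
    N2 x:[6,19] y:[12,36] z:[86/3,98/3] -> miss, prune
    N5 x:[7,25] y:[4,14] z:[25,32] -> miss, prune
  N11 x:[23,45] y:[-1,38] z:[25,33] -> hit [25,33], descend [7, 13]
    N7 x:[25,43] y:[22,38] z:[25,88/3] -> hit [25,88/3], descend [4, 8]
      N4 x:[36,43] y:[34,38] z:[25,86/3] -> miss, prune
      N8 x:[25,30] y:[22,35] z:[82/3,88/3] -> hit [82/3,88/3] leaf, test {P0(miss), P11@t=29}
    N13 x:[23,45] y:[-1,16] z:[82/3,33] -> miss, prune

order=[0, 3, 2, 5, 11, 7, 4, 8, 13]  |boxes|=9  |leaves|=1  hit=P11

== RESULT ==
9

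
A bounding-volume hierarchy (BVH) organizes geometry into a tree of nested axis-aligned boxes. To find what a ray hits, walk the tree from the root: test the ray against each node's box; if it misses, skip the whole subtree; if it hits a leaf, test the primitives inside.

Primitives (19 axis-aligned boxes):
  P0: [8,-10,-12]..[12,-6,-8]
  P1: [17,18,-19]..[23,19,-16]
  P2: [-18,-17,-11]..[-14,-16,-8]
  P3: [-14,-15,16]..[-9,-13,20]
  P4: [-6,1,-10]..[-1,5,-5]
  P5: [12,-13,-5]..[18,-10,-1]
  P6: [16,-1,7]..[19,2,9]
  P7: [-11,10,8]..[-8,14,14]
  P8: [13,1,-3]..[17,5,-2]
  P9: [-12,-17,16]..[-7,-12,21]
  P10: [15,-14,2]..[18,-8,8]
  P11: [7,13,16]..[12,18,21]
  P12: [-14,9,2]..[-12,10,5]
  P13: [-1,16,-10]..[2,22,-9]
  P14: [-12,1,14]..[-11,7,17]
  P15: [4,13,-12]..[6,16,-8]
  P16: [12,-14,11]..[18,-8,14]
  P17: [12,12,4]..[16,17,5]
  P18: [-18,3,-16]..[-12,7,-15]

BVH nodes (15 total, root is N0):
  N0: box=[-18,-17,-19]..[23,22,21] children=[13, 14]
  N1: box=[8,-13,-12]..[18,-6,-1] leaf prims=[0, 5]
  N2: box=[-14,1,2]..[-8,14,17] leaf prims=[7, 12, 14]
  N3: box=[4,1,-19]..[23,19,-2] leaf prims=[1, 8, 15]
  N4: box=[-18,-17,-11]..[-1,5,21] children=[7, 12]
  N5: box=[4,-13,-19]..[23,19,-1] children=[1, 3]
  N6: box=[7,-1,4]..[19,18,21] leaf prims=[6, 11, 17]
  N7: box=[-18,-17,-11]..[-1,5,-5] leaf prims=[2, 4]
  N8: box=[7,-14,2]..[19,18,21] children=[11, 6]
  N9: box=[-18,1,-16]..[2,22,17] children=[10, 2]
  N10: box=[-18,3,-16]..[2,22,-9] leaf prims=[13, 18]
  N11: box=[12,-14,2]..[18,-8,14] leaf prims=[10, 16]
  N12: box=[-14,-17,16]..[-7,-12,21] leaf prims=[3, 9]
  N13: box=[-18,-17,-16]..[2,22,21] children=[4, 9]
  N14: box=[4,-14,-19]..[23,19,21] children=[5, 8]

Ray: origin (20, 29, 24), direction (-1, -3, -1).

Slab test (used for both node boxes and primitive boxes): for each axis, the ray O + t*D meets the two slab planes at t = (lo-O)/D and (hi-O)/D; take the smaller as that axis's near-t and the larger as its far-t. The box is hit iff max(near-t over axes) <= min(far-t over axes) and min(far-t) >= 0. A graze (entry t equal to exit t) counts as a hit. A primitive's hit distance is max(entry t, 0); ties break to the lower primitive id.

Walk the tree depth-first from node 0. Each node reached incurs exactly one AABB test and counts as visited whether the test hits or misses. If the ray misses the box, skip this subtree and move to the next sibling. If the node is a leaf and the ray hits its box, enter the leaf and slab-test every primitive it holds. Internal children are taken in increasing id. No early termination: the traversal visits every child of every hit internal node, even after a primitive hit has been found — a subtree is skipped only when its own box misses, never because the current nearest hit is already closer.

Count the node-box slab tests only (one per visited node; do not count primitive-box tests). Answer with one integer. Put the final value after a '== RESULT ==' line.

Traverse from the root:
N0 x:[-3,38] y:[7/3,46/3] z:[3,43] -> hit [3,46/3], descend [13, 14]
  N13 x:[18,38] y:[7/3,46/3] z:[3,40] -> miss, prune
  N14 x:[-3,16] y:[10/3,43/3] z:[3,43] -> hit [10/3,43/3], descend [5, 8]
    N5 x:[-3,16] y:[10/3,14] z:[25,43] -> miss, prune
    N8 x:[1,13] y:[11/3,43/3] z:[3,22] -> hit [11/3,13], descend [6, 11]
      N6 x:[1,13] y:[11/3,10] z:[3,20] -> hit [11/3,10] leaf, test {P6(miss), P11(miss), P17(miss)}
      N11 x:[2,8] y:[37/3,43/3] z:[10,22] -> miss, prune

7 AABB tests over nodes [0, 13, 14, 5, 8, 6, 11]; 1 leaf entered; closest miss.

== RESULT ==
7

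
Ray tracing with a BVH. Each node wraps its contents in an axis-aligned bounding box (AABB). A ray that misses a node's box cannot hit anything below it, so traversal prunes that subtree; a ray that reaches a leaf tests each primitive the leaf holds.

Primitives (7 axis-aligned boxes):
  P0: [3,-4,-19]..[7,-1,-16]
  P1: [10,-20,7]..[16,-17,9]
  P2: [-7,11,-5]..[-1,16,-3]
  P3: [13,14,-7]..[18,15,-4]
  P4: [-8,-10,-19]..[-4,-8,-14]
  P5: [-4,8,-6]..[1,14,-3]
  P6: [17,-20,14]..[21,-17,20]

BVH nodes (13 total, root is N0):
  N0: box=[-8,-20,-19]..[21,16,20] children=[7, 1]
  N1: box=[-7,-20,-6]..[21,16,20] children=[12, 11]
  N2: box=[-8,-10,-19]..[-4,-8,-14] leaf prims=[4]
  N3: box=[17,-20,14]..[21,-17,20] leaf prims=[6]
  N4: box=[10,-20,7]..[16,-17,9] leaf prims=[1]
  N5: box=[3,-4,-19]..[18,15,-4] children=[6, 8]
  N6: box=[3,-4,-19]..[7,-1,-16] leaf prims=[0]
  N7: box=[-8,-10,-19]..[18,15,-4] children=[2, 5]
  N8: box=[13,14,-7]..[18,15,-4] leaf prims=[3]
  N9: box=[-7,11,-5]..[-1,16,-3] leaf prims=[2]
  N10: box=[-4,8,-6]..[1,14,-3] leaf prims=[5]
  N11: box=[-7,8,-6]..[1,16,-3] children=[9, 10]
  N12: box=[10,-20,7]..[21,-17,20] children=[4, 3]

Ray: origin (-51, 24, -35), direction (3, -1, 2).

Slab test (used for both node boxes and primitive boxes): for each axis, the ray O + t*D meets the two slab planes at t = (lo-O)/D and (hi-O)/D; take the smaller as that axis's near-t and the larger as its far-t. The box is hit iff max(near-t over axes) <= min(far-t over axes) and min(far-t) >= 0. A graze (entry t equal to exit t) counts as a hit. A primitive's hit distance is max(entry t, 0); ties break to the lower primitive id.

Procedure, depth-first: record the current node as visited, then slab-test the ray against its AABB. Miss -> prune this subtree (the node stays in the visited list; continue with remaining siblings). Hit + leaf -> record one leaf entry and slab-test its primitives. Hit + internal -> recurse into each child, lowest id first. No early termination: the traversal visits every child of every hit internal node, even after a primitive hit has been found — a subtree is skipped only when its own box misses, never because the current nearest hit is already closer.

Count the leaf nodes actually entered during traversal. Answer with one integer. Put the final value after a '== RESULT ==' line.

Trace the traversal:
N0 x:[43/3,24] y:[8,44] z:[8,55/2] -> hit [43/3,24], descend [1, 7]
  N1 x:[44/3,24] y:[8,44] z:[29/2,55/2] -> hit [44/3,24], descend [11, 12]
    N11 x:[44/3,52/3] y:[8,16] z:[29/2,16] -> hit [44/3,16], descend [9, 10]
      N9 x:[44/3,50/3] y:[8,13] z:[15,16] -> miss, prune
      N10 x:[47/3,52/3] y:[10,16] z:[29/2,16] -> hit [47/3,16] leaf, test {P5@t=47/3}
    N12 x:[61/3,24] y:[41,44] z:[21,55/2] -> miss, prune
  N7 x:[43/3,23] y:[9,34] z:[8,31/2] -> hit [43/3,31/2], descend [2, 5]
    N2 x:[43/3,47/3] y:[32,34] z:[8,21/2] -> miss, prune
    N5 x:[18,23] y:[9,28] z:[8,31/2] -> miss, prune

9 AABB tests over nodes [0, 1, 11, 9, 10, 12, 7, 2, 5]; 1 leaf entered; closest P5.

== RESULT ==
1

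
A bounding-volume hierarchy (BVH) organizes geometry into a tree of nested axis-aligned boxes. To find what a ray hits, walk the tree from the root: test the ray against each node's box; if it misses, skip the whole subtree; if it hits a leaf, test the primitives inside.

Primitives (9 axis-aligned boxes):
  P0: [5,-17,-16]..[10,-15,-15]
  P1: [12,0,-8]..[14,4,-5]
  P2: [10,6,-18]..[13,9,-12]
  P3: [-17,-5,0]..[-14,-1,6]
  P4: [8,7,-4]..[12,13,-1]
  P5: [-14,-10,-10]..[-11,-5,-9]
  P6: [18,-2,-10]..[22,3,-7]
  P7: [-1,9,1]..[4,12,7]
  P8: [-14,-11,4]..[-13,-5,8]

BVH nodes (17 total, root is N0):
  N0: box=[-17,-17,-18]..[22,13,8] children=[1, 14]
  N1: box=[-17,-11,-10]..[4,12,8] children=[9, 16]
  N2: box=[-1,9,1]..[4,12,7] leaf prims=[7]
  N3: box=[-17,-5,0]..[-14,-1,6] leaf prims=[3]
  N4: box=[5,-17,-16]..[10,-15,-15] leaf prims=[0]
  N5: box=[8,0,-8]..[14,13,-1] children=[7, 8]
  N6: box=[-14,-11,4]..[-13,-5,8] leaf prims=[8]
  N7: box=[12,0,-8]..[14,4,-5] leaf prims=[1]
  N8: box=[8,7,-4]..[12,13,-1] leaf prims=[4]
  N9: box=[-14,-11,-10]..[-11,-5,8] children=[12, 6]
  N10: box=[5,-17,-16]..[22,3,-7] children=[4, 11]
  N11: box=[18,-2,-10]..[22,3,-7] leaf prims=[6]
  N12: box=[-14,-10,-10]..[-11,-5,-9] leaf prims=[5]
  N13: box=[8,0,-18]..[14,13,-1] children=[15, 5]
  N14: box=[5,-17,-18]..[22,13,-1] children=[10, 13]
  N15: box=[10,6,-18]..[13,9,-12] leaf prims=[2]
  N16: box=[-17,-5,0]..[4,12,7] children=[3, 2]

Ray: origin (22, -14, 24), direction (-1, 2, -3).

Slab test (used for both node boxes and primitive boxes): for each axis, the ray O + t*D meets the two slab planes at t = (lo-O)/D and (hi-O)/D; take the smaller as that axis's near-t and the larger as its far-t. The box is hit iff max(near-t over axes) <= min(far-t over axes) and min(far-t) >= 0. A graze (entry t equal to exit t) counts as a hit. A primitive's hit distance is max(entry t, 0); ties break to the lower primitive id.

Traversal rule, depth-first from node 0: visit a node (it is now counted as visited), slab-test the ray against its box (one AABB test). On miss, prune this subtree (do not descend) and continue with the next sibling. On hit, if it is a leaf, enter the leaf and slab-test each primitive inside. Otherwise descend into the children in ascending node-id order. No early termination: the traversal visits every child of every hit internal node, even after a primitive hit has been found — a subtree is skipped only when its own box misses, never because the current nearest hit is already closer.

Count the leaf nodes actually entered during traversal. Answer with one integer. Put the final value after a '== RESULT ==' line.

Walk:
N0 x:[0,39] y:[-3/2,27/2] z:[16/3,14] -> hit [16/3,27/2], descend [1, 14]
  N1 x:[18,39] y:[3/2,13] z:[16/3,34/3] -> miss, prune
  N14 x:[0,17] y:[-3/2,27/2] z:[25/3,14] -> hit [25/3,27/2], descend [10, 13]
    N10 x:[0,17] y:[-3/2,17/2] z:[31/3,40/3] -> miss, prune
    N13 x:[8,14] y:[7,27/2] z:[25/3,14] -> hit [25/3,27/2], descend [5, 15]
      N5 x:[8,14] y:[7,27/2] z:[25/3,32/3] -> hit [25/3,32/3], descend [7, 8]
        N7 x:[8,10] y:[7,9] z:[29/3,32/3] -> miss, prune
        N8 x:[10,14] y:[21/2,27/2] z:[25/3,28/3] -> miss, prune
      N15 x:[9,12] y:[10,23/2] z:[12,14] -> miss, prune

order=[0, 1, 14, 10, 13, 5, 7, 8, 15]  |boxes|=9  |leaves|=0  hit=miss

== RESULT ==
0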